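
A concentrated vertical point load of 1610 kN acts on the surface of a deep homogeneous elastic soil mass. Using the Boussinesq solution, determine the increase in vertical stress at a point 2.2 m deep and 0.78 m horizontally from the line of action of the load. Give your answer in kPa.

Boussinesq vertical stress below a point load on an elastic half-space:
Δσ_z = 3P/(2πz²) · [1 + (r/z)²]^(−5/2)
r/z = 0.78/2.2 = 0.35455; [1+(r/z)²]^(−5/2) = 0.74377.
Δσ_z = 3×1610/(2π×2.2²) × 0.74377 = 158.83 × 0.74377 = 118.1 kPa

Δσ_z ≈ 118 kPa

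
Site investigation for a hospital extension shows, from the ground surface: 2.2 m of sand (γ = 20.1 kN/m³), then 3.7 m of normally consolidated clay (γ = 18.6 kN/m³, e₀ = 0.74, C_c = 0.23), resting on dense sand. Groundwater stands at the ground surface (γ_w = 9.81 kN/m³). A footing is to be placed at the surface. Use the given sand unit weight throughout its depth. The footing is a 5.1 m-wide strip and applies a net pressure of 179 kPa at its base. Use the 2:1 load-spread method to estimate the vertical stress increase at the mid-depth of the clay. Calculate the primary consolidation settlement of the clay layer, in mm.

Mid-depth of clay below the ground surface: z = 2.2 + 3.7/2 = 4.05 m.
Total vertical stress at mid-clay: σ_v = 20.1×2.2 + 18.6×1.85 = 78.63 kPa.
Pore pressure: u = 9.81×(4.05 − 0) = 39.73 kPa.
Initial effective stress: σ'_0 = σ_v − u = 78.63 − 39.73 = 38.9 kPa.
Stress increase at mid-clay by the 2:1 spreading method:
Δσ = qB/(B+z) = 179×5.1/(5.1+4.05) = 99.77 kPa
Final effective stress: σ'_f = σ'_0 + Δσ = 38.9 + 99.77 = 138.67 kPa.
Normally consolidated clay, so the full stress increment lies on the virgin compression line:
S_c = C_c·H/(1+e₀)·log₁₀(σ'_f/σ'_0) = 0.23×3.7/(1+0.74)×log₁₀(138.67/38.9)
    = 0.48908 × 0.55203 = 0.27 m

S_c ≈ 270 mm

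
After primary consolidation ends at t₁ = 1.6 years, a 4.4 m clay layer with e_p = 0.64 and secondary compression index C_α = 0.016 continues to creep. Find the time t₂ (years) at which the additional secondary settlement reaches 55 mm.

t₂ ≈ 30.6 years

S_s = C_α·H/(1+e_p)·log₁₀(t₂/t₁) ⇒ log₁₀(t₂/t₁) = S_s·(1+e_p)/(C_α·H).
log₁₀(t₂/t₁) = 0.055 × (1+0.64) / (0.016×4.4) = 1.281
t₂ = t₁ × 10^1.281 = 1.6 × 19.11 = 30.58 years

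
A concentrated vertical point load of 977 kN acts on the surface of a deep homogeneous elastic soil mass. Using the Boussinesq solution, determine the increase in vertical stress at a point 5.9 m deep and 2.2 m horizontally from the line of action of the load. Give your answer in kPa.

Δσ_z ≈ 9.68 kPa

Boussinesq vertical stress below a point load on an elastic half-space:
Δσ_z = 3P/(2πz²) · [1 + (r/z)²]^(−5/2)
r/z = 2.2/5.9 = 0.37288; [1+(r/z)²]^(−5/2) = 0.72219.
Δσ_z = 3×977/(2π×5.9²) × 0.72219 = 13.401 × 0.72219 = 9.678 kPa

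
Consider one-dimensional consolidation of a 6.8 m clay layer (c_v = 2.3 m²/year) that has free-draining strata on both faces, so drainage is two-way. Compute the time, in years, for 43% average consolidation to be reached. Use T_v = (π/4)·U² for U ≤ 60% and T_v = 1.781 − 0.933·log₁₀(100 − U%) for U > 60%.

Drainage path length: H_d = H/2 = 3.4 m (double drainage).
U ≤ 60%: T_v = (π/4)·U² = (π/4)×0.43² = 0.14522.
t = T_v·H_d²/c_v = 0.14522×3.4²/2.3 = 0.7299 years.

t ≈ 0.73 years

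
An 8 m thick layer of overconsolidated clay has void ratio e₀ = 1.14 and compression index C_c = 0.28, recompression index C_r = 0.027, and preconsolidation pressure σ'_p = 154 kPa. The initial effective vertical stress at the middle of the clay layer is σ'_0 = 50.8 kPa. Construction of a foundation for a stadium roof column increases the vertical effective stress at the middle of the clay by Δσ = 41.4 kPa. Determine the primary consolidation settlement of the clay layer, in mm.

Final effective stress: σ'_f = 50.8 + 41.4 = 92.2 kPa.
σ'_f = 92.2 ≤ σ'_p = 154 kPa, so the clay remains overconsolidated and only the recompression index applies:
S_c = C_r·H/(1+e₀)·log₁₀(σ'_f/σ'_0) = 0.027×8/2.14×log₁₀(92.2/50.8)
    = 0.10093 × 0.25887 = 0.02613 m

S_c ≈ 26.1 mm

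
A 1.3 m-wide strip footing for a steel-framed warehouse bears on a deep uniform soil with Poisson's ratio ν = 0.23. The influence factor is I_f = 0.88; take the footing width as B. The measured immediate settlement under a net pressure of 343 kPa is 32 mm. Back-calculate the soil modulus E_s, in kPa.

E_s ≈ 11600 kPa

S_e = q·B·(1−ν²)/E_s · I_f  ⇒  E_s = q·B·(1−ν²)·I_f / S_e.
E_s = 343 × 1.3 × 0.9471 × 0.88 / 0.032 = 11610 kPa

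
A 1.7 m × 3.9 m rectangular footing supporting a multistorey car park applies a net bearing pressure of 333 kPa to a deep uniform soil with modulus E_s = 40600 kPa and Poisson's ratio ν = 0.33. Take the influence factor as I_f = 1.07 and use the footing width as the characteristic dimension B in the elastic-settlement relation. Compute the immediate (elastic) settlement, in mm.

Immediate (elastic) settlement: S_e = q·B·(1−ν²)/E_s · I_f.
S_e = 333 × 1.7 × (1 − 0.33²) / 40600 × 1.07
    = 333 × 1.7 × 0.8911 / 40600 × 1.07
    = 0.01329 m = 13.29 mm

S_e ≈ 13.3 mm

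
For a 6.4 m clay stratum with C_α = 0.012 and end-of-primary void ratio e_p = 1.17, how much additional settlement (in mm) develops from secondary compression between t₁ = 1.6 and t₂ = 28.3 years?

S_s ≈ 44.2 mm

Secondary compression: S_s = C_α·H/(1+e_p)·log₁₀(t₂/t₁)
S_s = 0.012×6.4/(1+1.17)×log₁₀(28.3/1.6)
    = 0.03539 × 1.248 = 0.04416 m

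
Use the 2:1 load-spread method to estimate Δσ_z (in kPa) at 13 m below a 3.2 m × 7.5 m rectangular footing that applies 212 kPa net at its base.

Δσ_z ≈ 15.3 kPa

By the 2:1 method the load spreads at 1 horizontal : 2 vertical, so at depth z the loaded area has grown by z in each plan dimension:
Δσ = qBL/((B+z)(L+z)) = 212×3.2×7.5/((3.2+13)(7.5+13)) = 15.321 kPa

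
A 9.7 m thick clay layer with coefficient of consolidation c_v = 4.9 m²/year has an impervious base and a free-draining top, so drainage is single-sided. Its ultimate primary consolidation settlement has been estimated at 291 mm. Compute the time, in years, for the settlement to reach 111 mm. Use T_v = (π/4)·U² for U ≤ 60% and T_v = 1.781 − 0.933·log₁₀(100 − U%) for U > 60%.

Drainage path length: H_d = H = 9.7 m (single drainage).
U = S(t)/S_ult = 111/291 = 0.3814.
U ≤ 60%: T_v = (π/4)·U² = (π/4)×0.38144² = 0.11427.
t = T_v·H_d²/c_v = 0.11427×9.7²/4.9 = 2.194 years.

t ≈ 2.19 years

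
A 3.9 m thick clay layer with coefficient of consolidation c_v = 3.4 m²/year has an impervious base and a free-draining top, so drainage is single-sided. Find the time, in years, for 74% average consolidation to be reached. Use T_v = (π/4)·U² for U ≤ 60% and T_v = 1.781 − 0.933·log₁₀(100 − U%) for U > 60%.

Drainage path length: H_d = H = 3.9 m (single drainage).
U > 60%: T_v = 1.781 − 0.933·log₁₀(100 − 74) = 0.46083.
t = T_v·H_d²/c_v = 0.46083×3.9²/3.4 = 2.062 years.

t ≈ 2.06 years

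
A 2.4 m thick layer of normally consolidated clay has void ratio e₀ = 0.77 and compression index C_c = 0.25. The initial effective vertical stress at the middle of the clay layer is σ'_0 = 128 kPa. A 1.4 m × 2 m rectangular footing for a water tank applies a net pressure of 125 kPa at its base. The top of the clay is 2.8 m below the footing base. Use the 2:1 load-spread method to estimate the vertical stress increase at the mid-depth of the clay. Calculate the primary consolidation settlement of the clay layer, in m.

S_c ≈ 0.0119 m

Mid-depth of clay below the footing base: z = 2.8 + 2.4/2 = 4 m.
Stress increase at mid-clay by the 2:1 spreading method:
Δσ = qBL/((B+z)(L+z)) = 125×1.4×2/((1.4+4)(2+4)) = 10.802 kPa
Final effective stress: σ'_f = σ'_0 + Δσ = 128 + 10.802 = 138.8 kPa.
Normally consolidated clay, so the full stress increment lies on the virgin compression line:
S_c = C_c·H/(1+e₀)·log₁₀(σ'_f/σ'_0) = 0.25×2.4/(1+0.77)×log₁₀(138.8/128)
    = 0.33898 × 0.035179 = 0.01192 m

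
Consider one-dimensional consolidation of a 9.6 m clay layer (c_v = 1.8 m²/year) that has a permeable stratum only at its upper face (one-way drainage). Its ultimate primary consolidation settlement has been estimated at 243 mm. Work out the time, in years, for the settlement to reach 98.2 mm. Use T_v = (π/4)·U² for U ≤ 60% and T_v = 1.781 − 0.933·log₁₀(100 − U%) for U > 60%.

Drainage path length: H_d = H = 9.6 m (single drainage).
U = S(t)/S_ult = 98.2/243 = 0.4041.
U ≤ 60%: T_v = (π/4)·U² = (π/4)×0.40412² = 0.12826.
t = T_v·H_d²/c_v = 0.12826×9.6²/1.8 = 6.567 years.

t ≈ 6.57 years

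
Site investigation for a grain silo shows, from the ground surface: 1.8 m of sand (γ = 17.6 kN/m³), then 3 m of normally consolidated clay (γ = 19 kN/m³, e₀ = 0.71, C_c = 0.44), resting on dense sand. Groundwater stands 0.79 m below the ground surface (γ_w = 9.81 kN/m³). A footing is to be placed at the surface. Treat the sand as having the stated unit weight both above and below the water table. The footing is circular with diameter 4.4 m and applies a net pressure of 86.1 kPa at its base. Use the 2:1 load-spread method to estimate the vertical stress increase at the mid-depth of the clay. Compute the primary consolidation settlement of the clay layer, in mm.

S_c ≈ 195 mm

Mid-depth of clay below the ground surface: z = 1.8 + 3/2 = 3.3 m.
Total vertical stress at mid-clay: σ_v = 17.6×1.8 + 19×1.5 = 60.18 kPa.
Pore pressure: u = 9.81×(3.3 − 0.79) = 24.623 kPa.
Initial effective stress: σ'_0 = σ_v − u = 60.18 − 24.623 = 35.557 kPa.
Stress increase at mid-clay by the 2:1 spreading method:
Δσ ≈ qD²/(D+z)² = 86.1×4.4²/(4.4+3.3)² = 28.114 kPa
Final effective stress: σ'_f = σ'_0 + Δσ = 35.557 + 28.114 = 63.671 kPa.
Normally consolidated clay, so the full stress increment lies on the virgin compression line:
S_c = C_c·H/(1+e₀)·log₁₀(σ'_f/σ'_0) = 0.44×3/(1+0.71)×log₁₀(63.671/35.557)
    = 0.77193 × 0.25302 = 0.1953 m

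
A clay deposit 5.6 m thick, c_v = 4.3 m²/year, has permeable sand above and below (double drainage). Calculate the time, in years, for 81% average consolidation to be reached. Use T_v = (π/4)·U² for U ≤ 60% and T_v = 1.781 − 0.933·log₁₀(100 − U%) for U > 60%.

Drainage path length: H_d = H/2 = 2.8 m (double drainage).
U > 60%: T_v = 1.781 − 0.933·log₁₀(100 − 81) = 0.58792.
t = T_v·H_d²/c_v = 0.58792×2.8²/4.3 = 1.072 years.

t ≈ 1.07 years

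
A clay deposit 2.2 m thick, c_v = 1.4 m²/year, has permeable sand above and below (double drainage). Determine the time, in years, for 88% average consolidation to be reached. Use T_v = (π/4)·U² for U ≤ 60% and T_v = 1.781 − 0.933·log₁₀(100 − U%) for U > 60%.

t ≈ 0.669 years

Drainage path length: H_d = H/2 = 1.1 m (double drainage).
U > 60%: T_v = 1.781 − 0.933·log₁₀(100 − 88) = 0.77412.
t = T_v·H_d²/c_v = 0.77412×1.1²/1.4 = 0.6691 years.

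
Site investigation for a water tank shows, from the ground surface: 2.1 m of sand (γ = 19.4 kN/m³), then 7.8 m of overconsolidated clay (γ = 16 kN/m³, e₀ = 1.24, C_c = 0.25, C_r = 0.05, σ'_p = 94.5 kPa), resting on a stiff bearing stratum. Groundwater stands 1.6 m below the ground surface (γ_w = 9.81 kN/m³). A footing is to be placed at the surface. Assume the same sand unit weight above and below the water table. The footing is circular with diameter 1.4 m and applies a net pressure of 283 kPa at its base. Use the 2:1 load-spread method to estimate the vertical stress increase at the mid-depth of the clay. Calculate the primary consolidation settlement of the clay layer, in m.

S_c ≈ 0.0118 m

Mid-depth of clay below the ground surface: z = 2.1 + 7.8/2 = 6 m.
Total vertical stress at mid-clay: σ_v = 19.4×2.1 + 16×3.9 = 103.14 kPa.
Pore pressure: u = 9.81×(6 − 1.6) = 43.164 kPa.
Initial effective stress: σ'_0 = σ_v − u = 103.14 − 43.164 = 59.976 kPa.
Stress increase at mid-clay by the 2:1 spreading method:
Δσ ≈ qD²/(D+z)² = 283×1.4²/(1.4+6)² = 10.129 kPa
Final effective stress: σ'_f = 59.976 + 10.129 = 70.105 kPa.
σ'_f = 70.105 ≤ σ'_p = 94.5 kPa, so the clay remains overconsolidated and only the recompression index applies:
S_c = C_r·H/(1+e₀)·log₁₀(σ'_f/σ'_0) = 0.05×7.8/2.24×log₁₀(70.105/59.976)
    = 0.17411 × 0.067771 = 0.0118 m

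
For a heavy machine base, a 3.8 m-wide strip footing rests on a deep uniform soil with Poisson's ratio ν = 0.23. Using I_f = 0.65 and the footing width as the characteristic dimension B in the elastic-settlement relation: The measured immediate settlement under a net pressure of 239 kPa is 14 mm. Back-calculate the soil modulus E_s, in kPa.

S_e = q·B·(1−ν²)/E_s · I_f  ⇒  E_s = q·B·(1−ν²)·I_f / S_e.
E_s = 239 × 3.8 × 0.9471 × 0.65 / 0.014 = 39940 kPa

E_s ≈ 39900 kPa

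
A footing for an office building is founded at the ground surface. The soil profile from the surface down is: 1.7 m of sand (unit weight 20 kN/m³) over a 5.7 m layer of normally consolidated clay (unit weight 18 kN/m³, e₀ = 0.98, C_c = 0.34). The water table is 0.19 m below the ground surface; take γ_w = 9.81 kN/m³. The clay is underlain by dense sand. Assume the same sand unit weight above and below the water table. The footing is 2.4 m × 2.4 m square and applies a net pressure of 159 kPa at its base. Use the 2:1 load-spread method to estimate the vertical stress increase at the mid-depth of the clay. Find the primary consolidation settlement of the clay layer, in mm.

S_c ≈ 157 mm

Mid-depth of clay below the ground surface: z = 1.7 + 5.7/2 = 4.55 m.
Total vertical stress at mid-clay: σ_v = 20×1.7 + 18×2.85 = 85.3 kPa.
Pore pressure: u = 9.81×(4.55 − 0.19) = 42.772 kPa.
Initial effective stress: σ'_0 = σ_v − u = 85.3 − 42.772 = 42.528 kPa.
Stress increase at mid-clay by the 2:1 spreading method:
Δσ = qBL/((B+z)(L+z)) = 159×2.4×2.4/((2.4+4.55)(2.4+4.55)) = 18.961 kPa
Final effective stress: σ'_f = σ'_0 + Δσ = 42.528 + 18.961 = 61.489 kPa.
Normally consolidated clay, so the full stress increment lies on the virgin compression line:
S_c = C_c·H/(1+e₀)·log₁₀(σ'_f/σ'_0) = 0.34×5.7/(1+0.98)×log₁₀(61.489/42.528)
    = 0.97879 × 0.16012 = 0.1567 m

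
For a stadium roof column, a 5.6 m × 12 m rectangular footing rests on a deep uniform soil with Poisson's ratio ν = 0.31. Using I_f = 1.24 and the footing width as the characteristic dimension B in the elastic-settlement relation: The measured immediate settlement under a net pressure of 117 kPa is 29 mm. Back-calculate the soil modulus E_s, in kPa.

E_s ≈ 25300 kPa

S_e = q·B·(1−ν²)/E_s · I_f  ⇒  E_s = q·B·(1−ν²)·I_f / S_e.
E_s = 117 × 5.6 × 0.9039 × 1.24 / 0.029 = 25320 kPa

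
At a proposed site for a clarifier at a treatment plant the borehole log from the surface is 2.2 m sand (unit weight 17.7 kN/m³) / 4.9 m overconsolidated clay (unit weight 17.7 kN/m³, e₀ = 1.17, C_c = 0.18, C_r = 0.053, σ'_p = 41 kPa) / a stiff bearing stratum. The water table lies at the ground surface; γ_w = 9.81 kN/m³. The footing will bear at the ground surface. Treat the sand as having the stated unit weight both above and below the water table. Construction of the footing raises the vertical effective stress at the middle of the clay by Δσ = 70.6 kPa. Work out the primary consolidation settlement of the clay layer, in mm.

Mid-depth of clay below the ground surface: z = 2.2 + 4.9/2 = 4.65 m.
Total vertical stress at mid-clay: σ_v = 17.7×2.2 + 17.7×2.45 = 82.305 kPa.
Pore pressure: u = 9.81×(4.65 − 0) = 45.617 kPa.
Initial effective stress: σ'_0 = σ_v − u = 82.305 − 45.617 = 36.688 kPa.
Final effective stress: σ'_f = 36.688 + 70.6 = 107.29 kPa.
σ'_f = 107.29 > σ'_p = 41 kPa, so the stress path crosses the preconsolidation pressure — recompression up to σ'_p, then virgin compression beyond:
S_c = H/(1+e₀)·[C_r·log₁₀(σ'_p/σ'_0) + C_c·log₁₀(σ'_f/σ'_p)]
    = 4.9/2.17 × [0.053×log₁₀(41/36.688) + 0.18×log₁₀(107.29/41)]
    = 2.2581 × [0.0025578 + 0.0752] = 0.1756 m

S_c ≈ 176 mm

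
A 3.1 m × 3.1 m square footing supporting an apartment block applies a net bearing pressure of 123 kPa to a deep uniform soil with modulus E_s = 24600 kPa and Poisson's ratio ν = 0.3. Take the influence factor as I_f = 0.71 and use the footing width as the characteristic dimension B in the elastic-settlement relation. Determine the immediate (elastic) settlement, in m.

Immediate (elastic) settlement: S_e = q·B·(1−ν²)/E_s · I_f.
S_e = 123 × 3.1 × (1 − 0.3²) / 24600 × 0.71
    = 123 × 3.1 × 0.91 / 24600 × 0.71
    = 0.01001 m

S_e ≈ 0.01 m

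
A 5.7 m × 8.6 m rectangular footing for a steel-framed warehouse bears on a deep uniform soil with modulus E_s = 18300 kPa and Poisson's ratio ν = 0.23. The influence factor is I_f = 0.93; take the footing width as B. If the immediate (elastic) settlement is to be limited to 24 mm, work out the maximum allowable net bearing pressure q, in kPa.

q ≈ 87.5 kPa

S_e = q·B·(1−ν²)/E_s · I_f  ⇒  q = S_e·E_s / (B·(1−ν²)·I_f).
q = 0.024 × 18300 / (5.7 × 0.9471 × 0.93) = 87.48 kPa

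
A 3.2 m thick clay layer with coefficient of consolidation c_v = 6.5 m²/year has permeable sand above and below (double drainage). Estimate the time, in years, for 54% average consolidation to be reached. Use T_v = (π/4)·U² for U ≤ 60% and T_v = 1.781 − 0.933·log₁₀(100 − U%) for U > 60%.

t ≈ 0.0902 years

Drainage path length: H_d = H/2 = 1.6 m (double drainage).
U ≤ 60%: T_v = (π/4)·U² = (π/4)×0.54² = 0.22902.
t = T_v·H_d²/c_v = 0.22902×1.6²/6.5 = 0.0902 years.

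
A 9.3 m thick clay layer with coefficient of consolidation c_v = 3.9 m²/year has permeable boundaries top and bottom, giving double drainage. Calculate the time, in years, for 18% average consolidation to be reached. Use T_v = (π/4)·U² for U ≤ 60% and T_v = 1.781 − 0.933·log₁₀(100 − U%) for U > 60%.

Drainage path length: H_d = H/2 = 4.65 m (double drainage).
U ≤ 60%: T_v = (π/4)·U² = (π/4)×0.18² = 0.025447.
t = T_v·H_d²/c_v = 0.025447×4.65²/3.9 = 0.1411 years.

t ≈ 0.141 years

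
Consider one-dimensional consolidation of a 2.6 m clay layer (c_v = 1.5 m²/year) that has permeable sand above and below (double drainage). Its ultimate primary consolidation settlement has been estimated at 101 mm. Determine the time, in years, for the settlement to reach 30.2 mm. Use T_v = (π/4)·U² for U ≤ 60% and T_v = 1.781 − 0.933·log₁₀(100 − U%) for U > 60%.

Drainage path length: H_d = H/2 = 1.3 m (double drainage).
U = S(t)/S_ult = 30.2/101 = 0.299.
U ≤ 60%: T_v = (π/4)·U² = (π/4)×0.29901² = 0.07022.
t = T_v·H_d²/c_v = 0.07022×1.3²/1.5 = 0.07911 years.

t ≈ 0.0791 years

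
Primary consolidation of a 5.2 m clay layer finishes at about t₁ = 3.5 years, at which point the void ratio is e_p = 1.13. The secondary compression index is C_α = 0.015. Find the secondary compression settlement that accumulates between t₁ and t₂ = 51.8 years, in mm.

Secondary compression: S_s = C_α·H/(1+e_p)·log₁₀(t₂/t₁)
S_s = 0.015×5.2/(1+1.13)×log₁₀(51.8/3.5)
    = 0.03662 × 1.17 = 0.04285 m

S_s ≈ 42.9 mm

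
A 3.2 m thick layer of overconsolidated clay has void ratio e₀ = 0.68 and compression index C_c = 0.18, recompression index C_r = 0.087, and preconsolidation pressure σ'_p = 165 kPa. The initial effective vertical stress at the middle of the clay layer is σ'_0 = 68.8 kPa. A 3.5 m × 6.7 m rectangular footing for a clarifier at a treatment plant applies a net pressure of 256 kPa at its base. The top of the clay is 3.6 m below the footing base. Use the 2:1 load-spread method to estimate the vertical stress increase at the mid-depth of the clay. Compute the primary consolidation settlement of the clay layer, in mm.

Mid-depth of clay below the footing base: z = 3.6 + 3.2/2 = 5.2 m.
Stress increase at mid-clay by the 2:1 spreading method:
Δσ = qBL/((B+z)(L+z)) = 256×3.5×6.7/((3.5+5.2)(6.7+5.2)) = 57.985 kPa
Final effective stress: σ'_f = 68.8 + 57.985 = 126.78 kPa.
σ'_f = 126.78 ≤ σ'_p = 165 kPa, so the clay remains overconsolidated and only the recompression index applies:
S_c = C_r·H/(1+e₀)·log₁₀(σ'_f/σ'_0) = 0.087×3.2/1.68×log₁₀(126.78/68.8)
    = 0.16572 × 0.26546 = 0.04399 m

S_c ≈ 44 mm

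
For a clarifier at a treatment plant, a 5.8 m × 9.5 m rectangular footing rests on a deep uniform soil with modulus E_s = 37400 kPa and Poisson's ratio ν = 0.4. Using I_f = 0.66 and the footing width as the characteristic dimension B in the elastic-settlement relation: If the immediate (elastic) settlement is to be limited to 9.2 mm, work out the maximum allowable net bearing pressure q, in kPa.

S_e = q·B·(1−ν²)/E_s · I_f  ⇒  q = S_e·E_s / (B·(1−ν²)·I_f).
q = 0.0092 × 37400 / (5.8 × 0.84 × 0.66) = 107 kPa

q ≈ 107 kPa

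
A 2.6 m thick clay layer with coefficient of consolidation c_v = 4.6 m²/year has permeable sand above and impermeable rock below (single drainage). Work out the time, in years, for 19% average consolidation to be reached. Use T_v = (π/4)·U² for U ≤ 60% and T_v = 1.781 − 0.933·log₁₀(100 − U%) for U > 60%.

Drainage path length: H_d = H = 2.6 m (single drainage).
U ≤ 60%: T_v = (π/4)·U² = (π/4)×0.19² = 0.028353.
t = T_v·H_d²/c_v = 0.028353×2.6²/4.6 = 0.04167 years.

t ≈ 0.0417 years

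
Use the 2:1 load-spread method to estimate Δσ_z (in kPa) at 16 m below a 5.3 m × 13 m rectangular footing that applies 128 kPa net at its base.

By the 2:1 method the load spreads at 1 horizontal : 2 vertical, so at depth z the loaded area has grown by z in each plan dimension:
Δσ = qBL/((B+z)(L+z)) = 128×5.3×13/((5.3+16)(13+16)) = 14.277 kPa

Δσ_z ≈ 14.3 kPa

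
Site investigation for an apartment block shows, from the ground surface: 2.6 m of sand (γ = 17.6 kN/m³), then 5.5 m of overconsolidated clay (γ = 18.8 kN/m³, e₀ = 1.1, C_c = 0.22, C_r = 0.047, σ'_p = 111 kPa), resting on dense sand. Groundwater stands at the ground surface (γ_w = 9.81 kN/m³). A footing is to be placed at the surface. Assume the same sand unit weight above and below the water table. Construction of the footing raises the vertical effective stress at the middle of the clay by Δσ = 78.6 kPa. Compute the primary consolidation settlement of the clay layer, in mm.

S_c ≈ 75.2 mm

Mid-depth of clay below the ground surface: z = 2.6 + 5.5/2 = 5.35 m.
Total vertical stress at mid-clay: σ_v = 17.6×2.6 + 18.8×2.75 = 97.46 kPa.
Pore pressure: u = 9.81×(5.35 − 0) = 52.483 kPa.
Initial effective stress: σ'_0 = σ_v − u = 97.46 − 52.483 = 44.977 kPa.
Final effective stress: σ'_f = 44.977 + 78.6 = 123.58 kPa.
σ'_f = 123.58 > σ'_p = 111 kPa, so the stress path crosses the preconsolidation pressure — recompression up to σ'_p, then virgin compression beyond:
S_c = H/(1+e₀)·[C_r·log₁₀(σ'_p/σ'_0) + C_c·log₁₀(σ'_f/σ'_p)]
    = 5.5/2.1 × [0.047×log₁₀(111/44.977) + 0.22×log₁₀(123.58/111)]
    = 2.619 × [0.01844 + 0.010258] = 0.07516 m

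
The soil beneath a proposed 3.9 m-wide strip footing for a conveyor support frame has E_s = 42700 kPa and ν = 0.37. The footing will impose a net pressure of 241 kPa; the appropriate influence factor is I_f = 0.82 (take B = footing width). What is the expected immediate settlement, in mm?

S_e ≈ 15.6 mm

Immediate (elastic) settlement: S_e = q·B·(1−ν²)/E_s · I_f.
S_e = 241 × 3.9 × (1 − 0.37²) / 42700 × 0.82
    = 241 × 3.9 × 0.8631 / 42700 × 0.82
    = 0.01558 m = 15.58 mm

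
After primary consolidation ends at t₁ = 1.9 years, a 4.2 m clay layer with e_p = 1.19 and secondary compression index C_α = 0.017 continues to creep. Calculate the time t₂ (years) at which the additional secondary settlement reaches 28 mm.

S_s = C_α·H/(1+e_p)·log₁₀(t₂/t₁) ⇒ log₁₀(t₂/t₁) = S_s·(1+e_p)/(C_α·H).
log₁₀(t₂/t₁) = 0.028 × (1+1.19) / (0.017×4.2) = 0.8588
t₂ = t₁ × 10^0.8588 = 1.9 × 7.225 = 13.73 years

t₂ ≈ 13.7 years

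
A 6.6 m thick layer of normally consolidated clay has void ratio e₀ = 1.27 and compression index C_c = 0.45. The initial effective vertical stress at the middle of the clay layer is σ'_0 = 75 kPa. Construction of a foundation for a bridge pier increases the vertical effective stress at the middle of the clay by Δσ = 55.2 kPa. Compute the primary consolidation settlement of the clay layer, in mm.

Final effective stress: σ'_f = σ'_0 + Δσ = 75 + 55.2 = 130.2 kPa.
Normally consolidated clay, so the full stress increment lies on the virgin compression line:
S_c = C_c·H/(1+e₀)·log₁₀(σ'_f/σ'_0) = 0.45×6.6/(1+1.27)×log₁₀(130.2/75)
    = 1.3084 × 0.23955 = 0.3134 m

S_c ≈ 313 mm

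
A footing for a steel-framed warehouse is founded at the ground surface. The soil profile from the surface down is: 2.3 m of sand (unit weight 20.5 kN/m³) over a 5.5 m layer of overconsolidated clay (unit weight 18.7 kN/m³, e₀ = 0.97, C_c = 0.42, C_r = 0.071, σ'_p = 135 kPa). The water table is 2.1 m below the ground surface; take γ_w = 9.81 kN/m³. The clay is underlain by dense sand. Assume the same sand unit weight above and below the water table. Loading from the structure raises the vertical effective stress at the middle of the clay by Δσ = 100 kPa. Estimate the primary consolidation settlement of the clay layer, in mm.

Mid-depth of clay below the ground surface: z = 2.3 + 5.5/2 = 5.05 m.
Total vertical stress at mid-clay: σ_v = 20.5×2.3 + 18.7×2.75 = 98.575 kPa.
Pore pressure: u = 9.81×(5.05 − 2.1) = 28.94 kPa.
Initial effective stress: σ'_0 = σ_v − u = 98.575 − 28.94 = 69.635 kPa.
Final effective stress: σ'_f = 69.635 + 100 = 169.63 kPa.
σ'_f = 169.63 > σ'_p = 135 kPa, so the stress path crosses the preconsolidation pressure — recompression up to σ'_p, then virgin compression beyond:
S_c = H/(1+e₀)·[C_r·log₁₀(σ'_p/σ'_0) + C_c·log₁₀(σ'_f/σ'_p)]
    = 5.5/1.97 × [0.071×log₁₀(135/69.635) + 0.42×log₁₀(169.63/135)]
    = 2.7919 × [0.020413 + 0.041651] = 0.1733 m

S_c ≈ 173 mm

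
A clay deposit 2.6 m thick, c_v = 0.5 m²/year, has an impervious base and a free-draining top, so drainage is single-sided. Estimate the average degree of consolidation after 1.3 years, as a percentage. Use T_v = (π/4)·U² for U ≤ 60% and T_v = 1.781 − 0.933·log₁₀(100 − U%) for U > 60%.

Drainage path length: H_d = H = 2.6 m (single drainage).
T_v = c_v·t/H_d² = 0.5×1.3/2.6² = 0.096154.
T_v = 0.096154 corresponds to the U ≤ 60% branch:
U = √(4T_v/π) = 0.3499

U ≈ 35 %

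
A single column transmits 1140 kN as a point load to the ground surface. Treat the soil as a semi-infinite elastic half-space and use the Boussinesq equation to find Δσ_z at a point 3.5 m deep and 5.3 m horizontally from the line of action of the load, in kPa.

Δσ_z ≈ 2.26 kPa

Boussinesq vertical stress below a point load on an elastic half-space:
Δσ_z = 3P/(2πz²) · [1 + (r/z)²]^(−5/2)
r/z = 5.3/3.5 = 1.5143; [1+(r/z)²]^(−5/2) = 0.050816.
Δσ_z = 3×1140/(2π×3.5²) × 0.050816 = 44.433 × 0.050816 = 2.258 kPa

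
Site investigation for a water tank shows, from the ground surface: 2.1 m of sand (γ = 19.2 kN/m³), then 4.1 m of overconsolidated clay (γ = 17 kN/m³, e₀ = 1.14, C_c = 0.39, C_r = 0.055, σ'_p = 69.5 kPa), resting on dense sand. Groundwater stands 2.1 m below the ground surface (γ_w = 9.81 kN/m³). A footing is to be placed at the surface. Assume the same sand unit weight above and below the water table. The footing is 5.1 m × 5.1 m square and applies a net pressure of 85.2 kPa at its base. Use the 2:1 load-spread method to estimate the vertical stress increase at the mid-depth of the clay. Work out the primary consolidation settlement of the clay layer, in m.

Mid-depth of clay below the ground surface: z = 2.1 + 4.1/2 = 4.15 m.
Total vertical stress at mid-clay: σ_v = 19.2×2.1 + 17×2.05 = 75.17 kPa.
Pore pressure: u = 9.81×(4.15 − 2.1) = 20.11 kPa.
Initial effective stress: σ'_0 = σ_v − u = 75.17 − 20.11 = 55.06 kPa.
Stress increase at mid-clay by the 2:1 spreading method:
Δσ = qBL/((B+z)(L+z)) = 85.2×5.1×5.1/((5.1+4.15)(5.1+4.15)) = 25.9 kPa
Final effective stress: σ'_f = 55.06 + 25.9 = 80.96 kPa.
σ'_f = 80.96 > σ'_p = 69.5 kPa, so the stress path crosses the preconsolidation pressure — recompression up to σ'_p, then virgin compression beyond:
S_c = H/(1+e₀)·[C_r·log₁₀(σ'_p/σ'_0) + C_c·log₁₀(σ'_f/σ'_p)]
    = 4.1/2.14 × [0.055×log₁₀(69.5/55.06) + 0.39×log₁₀(80.96/69.5)]
    = 1.9159 × [0.0055632 + 0.025851] = 0.06019 m

S_c ≈ 0.0602 m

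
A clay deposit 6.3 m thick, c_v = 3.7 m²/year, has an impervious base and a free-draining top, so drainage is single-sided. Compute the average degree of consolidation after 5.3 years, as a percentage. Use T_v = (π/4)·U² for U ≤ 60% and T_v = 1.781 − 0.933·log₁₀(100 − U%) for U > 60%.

Drainage path length: H_d = H = 6.3 m (single drainage).
T_v = c_v·t/H_d² = 3.7×5.3/6.3² = 0.49408.
T_v = 0.49408 corresponds to the U > 60% branch:
U = 1 − 10^((1.781 − T_v)/0.933)/100 = 0.7605

U ≈ 76 %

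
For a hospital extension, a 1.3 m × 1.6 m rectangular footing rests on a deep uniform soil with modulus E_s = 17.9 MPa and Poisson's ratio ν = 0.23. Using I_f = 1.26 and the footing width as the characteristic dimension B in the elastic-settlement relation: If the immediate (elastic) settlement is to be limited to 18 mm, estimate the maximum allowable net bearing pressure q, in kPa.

E_s = 17.9 MPa = 17900 kPa.
S_e = q·B·(1−ν²)/E_s · I_f  ⇒  q = S_e·E_s / (B·(1−ν²)·I_f).
q = 0.018 × 17900 / (1.3 × 0.9471 × 1.26) = 207.7 kPa

q ≈ 208 kPa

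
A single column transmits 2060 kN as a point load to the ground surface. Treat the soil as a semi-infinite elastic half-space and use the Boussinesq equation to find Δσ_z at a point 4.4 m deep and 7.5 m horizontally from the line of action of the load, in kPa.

Δσ_z ≈ 1.69 kPa

Boussinesq vertical stress below a point load on an elastic half-space:
Δσ_z = 3P/(2πz²) · [1 + (r/z)²]^(−5/2)
r/z = 7.5/4.4 = 1.7045; [1+(r/z)²]^(−5/2) = 0.033175.
Δσ_z = 3×2060/(2π×4.4²) × 0.033175 = 50.805 × 0.033175 = 1.685 kPa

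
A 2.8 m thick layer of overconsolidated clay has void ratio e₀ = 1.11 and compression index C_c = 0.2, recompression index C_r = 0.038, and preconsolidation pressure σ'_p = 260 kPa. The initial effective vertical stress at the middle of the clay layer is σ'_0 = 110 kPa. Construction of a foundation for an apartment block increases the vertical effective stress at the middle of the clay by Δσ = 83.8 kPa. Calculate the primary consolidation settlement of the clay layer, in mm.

Final effective stress: σ'_f = 110 + 83.8 = 193.8 kPa.
σ'_f = 193.8 ≤ σ'_p = 260 kPa, so the clay remains overconsolidated and only the recompression index applies:
S_c = C_r·H/(1+e₀)·log₁₀(σ'_f/σ'_0) = 0.038×2.8/2.11×log₁₀(193.8/110)
    = 0.050426 × 0.24596 = 0.0124 m

S_c ≈ 12.4 mm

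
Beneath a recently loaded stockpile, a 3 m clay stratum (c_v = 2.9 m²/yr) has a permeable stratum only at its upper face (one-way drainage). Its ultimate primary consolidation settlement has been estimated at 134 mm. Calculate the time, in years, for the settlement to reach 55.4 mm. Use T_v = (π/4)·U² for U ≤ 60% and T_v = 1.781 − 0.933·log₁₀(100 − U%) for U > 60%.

Drainage path length: H_d = H = 3 m (single drainage).
U = S(t)/S_ult = 55.4/134 = 0.4134.
U ≤ 60%: T_v = (π/4)·U² = (π/4)×0.41343² = 0.13425.
t = T_v·H_d²/c_v = 0.13425×3²/2.9 = 0.4166 years.

t ≈ 0.417 years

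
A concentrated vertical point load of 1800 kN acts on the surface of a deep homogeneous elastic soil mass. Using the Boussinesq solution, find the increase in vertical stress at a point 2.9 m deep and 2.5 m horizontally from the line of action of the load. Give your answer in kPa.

Δσ_z ≈ 25.5 kPa

Boussinesq vertical stress below a point load on an elastic half-space:
Δσ_z = 3P/(2πz²) · [1 + (r/z)²]^(−5/2)
r/z = 2.5/2.9 = 0.86207; [1+(r/z)²]^(−5/2) = 0.24926.
Δσ_z = 3×1800/(2π×2.9²) × 0.24926 = 102.19 × 0.24926 = 25.47 kPa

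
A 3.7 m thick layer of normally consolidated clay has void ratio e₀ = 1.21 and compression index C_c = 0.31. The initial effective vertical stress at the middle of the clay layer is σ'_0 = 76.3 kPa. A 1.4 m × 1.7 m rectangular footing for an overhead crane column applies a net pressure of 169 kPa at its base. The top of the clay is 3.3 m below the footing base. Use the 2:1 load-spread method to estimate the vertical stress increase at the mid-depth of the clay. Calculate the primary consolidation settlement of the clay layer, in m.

Mid-depth of clay below the footing base: z = 3.3 + 3.7/2 = 5.15 m.
Stress increase at mid-clay by the 2:1 spreading method:
Δσ = qBL/((B+z)(L+z)) = 169×1.4×1.7/((1.4+5.15)(1.7+5.15)) = 8.9646 kPa
Final effective stress: σ'_f = σ'_0 + Δσ = 76.3 + 8.9646 = 85.265 kPa.
Normally consolidated clay, so the full stress increment lies on the virgin compression line:
S_c = C_c·H/(1+e₀)·log₁₀(σ'_f/σ'_0) = 0.31×3.7/(1+1.21)×log₁₀(85.265/76.3)
    = 0.519 × 0.048246 = 0.02504 m

S_c ≈ 0.025 m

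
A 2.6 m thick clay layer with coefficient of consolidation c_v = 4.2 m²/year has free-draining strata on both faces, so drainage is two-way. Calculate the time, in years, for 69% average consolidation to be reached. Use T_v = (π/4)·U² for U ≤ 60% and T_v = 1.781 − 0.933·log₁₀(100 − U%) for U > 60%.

Drainage path length: H_d = H/2 = 1.3 m (double drainage).
U > 60%: T_v = 1.781 − 0.933·log₁₀(100 − 69) = 0.38956.
t = T_v·H_d²/c_v = 0.38956×1.3²/4.2 = 0.1568 years.

t ≈ 0.157 years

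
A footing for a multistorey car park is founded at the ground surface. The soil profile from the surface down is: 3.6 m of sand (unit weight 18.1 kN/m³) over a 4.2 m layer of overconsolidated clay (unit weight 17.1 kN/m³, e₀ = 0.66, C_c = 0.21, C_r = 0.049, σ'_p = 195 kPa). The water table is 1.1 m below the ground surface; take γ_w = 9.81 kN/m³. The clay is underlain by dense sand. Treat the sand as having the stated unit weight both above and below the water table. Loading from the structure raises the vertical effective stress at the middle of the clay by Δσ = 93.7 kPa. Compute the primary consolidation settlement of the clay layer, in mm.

Mid-depth of clay below the ground surface: z = 3.6 + 4.2/2 = 5.7 m.
Total vertical stress at mid-clay: σ_v = 18.1×3.6 + 17.1×2.1 = 101.07 kPa.
Pore pressure: u = 9.81×(5.7 − 1.1) = 45.126 kPa.
Initial effective stress: σ'_0 = σ_v − u = 101.07 − 45.126 = 55.944 kPa.
Final effective stress: σ'_f = 55.944 + 93.7 = 149.64 kPa.
σ'_f = 149.64 ≤ σ'_p = 195 kPa, so the clay remains overconsolidated and only the recompression index applies:
S_c = C_r·H/(1+e₀)·log₁₀(σ'_f/σ'_0) = 0.049×4.2/1.66×log₁₀(149.64/55.944)
    = 0.12397 × 0.42729 = 0.05297 m

S_c ≈ 53 mm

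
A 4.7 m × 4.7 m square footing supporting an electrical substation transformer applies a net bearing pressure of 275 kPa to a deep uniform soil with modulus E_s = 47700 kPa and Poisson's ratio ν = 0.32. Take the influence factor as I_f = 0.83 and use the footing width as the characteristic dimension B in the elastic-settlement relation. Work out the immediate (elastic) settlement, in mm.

Immediate (elastic) settlement: S_e = q·B·(1−ν²)/E_s · I_f.
S_e = 275 × 4.7 × (1 − 0.32²) / 47700 × 0.83
    = 275 × 4.7 × 0.8976 / 47700 × 0.83
    = 0.02019 m = 20.19 mm

S_e ≈ 20.2 mm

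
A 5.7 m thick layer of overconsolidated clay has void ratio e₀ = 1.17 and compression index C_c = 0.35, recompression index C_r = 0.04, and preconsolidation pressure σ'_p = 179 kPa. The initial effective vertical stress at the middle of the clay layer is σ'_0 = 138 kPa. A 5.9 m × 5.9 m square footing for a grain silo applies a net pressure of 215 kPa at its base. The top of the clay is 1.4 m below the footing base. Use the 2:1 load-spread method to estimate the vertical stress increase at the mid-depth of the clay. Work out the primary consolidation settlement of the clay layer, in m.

Mid-depth of clay below the footing base: z = 1.4 + 5.7/2 = 4.25 m.
Stress increase at mid-clay by the 2:1 spreading method:
Δσ = qBL/((B+z)(L+z)) = 215×5.9×5.9/((5.9+4.25)(5.9+4.25)) = 72.646 kPa
Final effective stress: σ'_f = 138 + 72.646 = 210.65 kPa.
σ'_f = 210.65 > σ'_p = 179 kPa, so the stress path crosses the preconsolidation pressure — recompression up to σ'_p, then virgin compression beyond:
S_c = H/(1+e₀)·[C_r·log₁₀(σ'_p/σ'_0) + C_c·log₁₀(σ'_f/σ'_p)]
    = 5.7/2.17 × [0.04×log₁₀(179/138) + 0.35×log₁₀(210.65/179)]
    = 2.6267 × [0.004519 + 0.024748] = 0.07688 m

S_c ≈ 0.0769 m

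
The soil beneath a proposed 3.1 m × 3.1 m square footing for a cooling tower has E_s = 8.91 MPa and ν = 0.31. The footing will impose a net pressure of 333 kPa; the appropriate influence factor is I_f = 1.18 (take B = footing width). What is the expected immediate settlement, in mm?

Immediate (elastic) settlement: S_e = q·B·(1−ν²)/E_s · I_f.
E_s = 8.91 MPa = 8910 kPa.
S_e = 333 × 3.1 × (1 − 0.31²) / 8910 × 1.18
    = 333 × 3.1 × 0.9039 / 8910 × 1.18
    = 0.1236 m = 123.6 mm

S_e ≈ 124 mm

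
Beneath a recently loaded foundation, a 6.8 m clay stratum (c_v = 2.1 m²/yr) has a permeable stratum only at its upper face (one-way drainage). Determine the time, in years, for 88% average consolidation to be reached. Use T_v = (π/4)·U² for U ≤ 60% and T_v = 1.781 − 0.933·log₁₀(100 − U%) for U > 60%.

t ≈ 17 years

Drainage path length: H_d = H = 6.8 m (single drainage).
U > 60%: T_v = 1.781 − 0.933·log₁₀(100 − 88) = 0.77412.
t = T_v·H_d²/c_v = 0.77412×6.8²/2.1 = 17.05 years.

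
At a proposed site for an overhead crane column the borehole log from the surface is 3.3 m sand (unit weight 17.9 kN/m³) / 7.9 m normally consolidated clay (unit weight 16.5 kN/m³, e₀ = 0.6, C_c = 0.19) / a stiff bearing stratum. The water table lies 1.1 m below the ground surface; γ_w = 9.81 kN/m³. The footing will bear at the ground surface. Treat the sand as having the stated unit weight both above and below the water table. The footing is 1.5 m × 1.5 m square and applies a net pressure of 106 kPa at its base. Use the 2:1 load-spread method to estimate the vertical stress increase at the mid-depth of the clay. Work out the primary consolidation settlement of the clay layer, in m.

S_c ≈ 0.0194 m

Mid-depth of clay below the ground surface: z = 3.3 + 7.9/2 = 7.25 m.
Total vertical stress at mid-clay: σ_v = 17.9×3.3 + 16.5×3.95 = 124.24 kPa.
Pore pressure: u = 9.81×(7.25 − 1.1) = 60.332 kPa.
Initial effective stress: σ'_0 = σ_v − u = 124.24 − 60.332 = 63.908 kPa.
Stress increase at mid-clay by the 2:1 spreading method:
Δσ = qBL/((B+z)(L+z)) = 106×1.5×1.5/((1.5+7.25)(1.5+7.25)) = 3.1151 kPa
Final effective stress: σ'_f = σ'_0 + Δσ = 63.908 + 3.1151 = 67.023 kPa.
Normally consolidated clay, so the full stress increment lies on the virgin compression line:
S_c = C_c·H/(1+e₀)·log₁₀(σ'_f/σ'_0) = 0.19×7.9/(1+0.6)×log₁₀(67.023/63.908)
    = 0.93812 × 0.020669 = 0.01939 m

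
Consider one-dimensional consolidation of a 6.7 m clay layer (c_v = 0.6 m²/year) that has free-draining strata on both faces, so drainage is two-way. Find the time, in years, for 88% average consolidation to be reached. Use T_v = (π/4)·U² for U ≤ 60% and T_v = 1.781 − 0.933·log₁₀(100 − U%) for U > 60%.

t ≈ 14.5 years

Drainage path length: H_d = H/2 = 3.35 m (double drainage).
U > 60%: T_v = 1.781 − 0.933·log₁₀(100 − 88) = 0.77412.
t = T_v·H_d²/c_v = 0.77412×3.35²/0.6 = 14.48 years.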